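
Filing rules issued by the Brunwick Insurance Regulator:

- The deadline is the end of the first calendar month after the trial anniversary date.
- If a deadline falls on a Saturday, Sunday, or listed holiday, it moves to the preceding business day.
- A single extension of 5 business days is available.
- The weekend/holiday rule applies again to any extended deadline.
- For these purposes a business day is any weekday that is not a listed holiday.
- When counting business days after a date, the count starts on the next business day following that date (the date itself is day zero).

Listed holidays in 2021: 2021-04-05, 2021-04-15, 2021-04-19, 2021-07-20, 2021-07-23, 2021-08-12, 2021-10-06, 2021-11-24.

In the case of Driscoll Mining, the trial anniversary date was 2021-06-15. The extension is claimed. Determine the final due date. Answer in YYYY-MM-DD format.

2021-08-06

1 month after 2021-06-15 falls in July 2021; the last day of that month is 2021-07-31.
Because 2021-07-31 is a Saturday, the deadline becomes 2021-07-30 (Friday).
The 5-business-day extension runs from 2021-07-30 to 2021-08-06.
2021-08-06 falls on a Friday, which is a business day, so no adjustment is needed.
Deadline: 2021-08-06.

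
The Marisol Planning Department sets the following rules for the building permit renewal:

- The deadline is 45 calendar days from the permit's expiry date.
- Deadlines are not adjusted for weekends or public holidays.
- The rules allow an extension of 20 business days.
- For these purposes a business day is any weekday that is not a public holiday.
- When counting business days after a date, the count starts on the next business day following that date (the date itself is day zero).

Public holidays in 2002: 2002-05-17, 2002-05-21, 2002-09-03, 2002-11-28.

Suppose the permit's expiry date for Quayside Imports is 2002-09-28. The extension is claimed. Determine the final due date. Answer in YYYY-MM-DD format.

2002-12-11

Trigger date 2002-09-28 + 45 calendar days = 2002-11-12.
2002-11-12 is a Tuesday; no weekend or holiday adjustment applies.
Applying the 20-business-day extension: 20 business days after 2002-11-12 is 2002-12-11.
2002-12-11 is a Wednesday; no weekend or holiday adjustment applies.
So the filing is due 2002-12-11.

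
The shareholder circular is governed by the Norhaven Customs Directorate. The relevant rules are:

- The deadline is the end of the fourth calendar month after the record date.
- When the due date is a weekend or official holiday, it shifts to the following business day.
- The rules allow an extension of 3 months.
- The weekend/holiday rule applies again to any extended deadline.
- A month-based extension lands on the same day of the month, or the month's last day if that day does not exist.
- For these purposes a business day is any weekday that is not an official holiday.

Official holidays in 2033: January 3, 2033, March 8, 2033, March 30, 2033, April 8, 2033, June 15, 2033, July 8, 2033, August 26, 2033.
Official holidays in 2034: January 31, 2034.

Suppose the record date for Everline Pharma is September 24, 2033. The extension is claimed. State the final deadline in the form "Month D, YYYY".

May 1, 2034

4 months after September 24, 2033 falls in January 2034; the last day of that month is January 31, 2034.
January 31, 2034 is a listed holiday; the next business day is February 1, 2034 (Wednesday).
Applying the 3 months extension: 3 months after February 1, 2034 is May 1, 2034.
May 1, 2034 falls on a Monday, which is a business day, so no adjustment is needed.
Deadline: May 1, 2034.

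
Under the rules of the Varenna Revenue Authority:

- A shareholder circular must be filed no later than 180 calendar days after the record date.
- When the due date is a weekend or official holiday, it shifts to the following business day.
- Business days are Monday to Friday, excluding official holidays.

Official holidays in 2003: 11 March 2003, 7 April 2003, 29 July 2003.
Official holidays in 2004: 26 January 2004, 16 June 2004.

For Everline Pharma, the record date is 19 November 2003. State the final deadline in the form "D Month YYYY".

17 May 2004

180 calendar days after 19 November 2003 is 17 May 2004.
17 May 2004 falls on a Monday, which is a business day, so no adjustment is needed.
Final deadline: 17 May 2004.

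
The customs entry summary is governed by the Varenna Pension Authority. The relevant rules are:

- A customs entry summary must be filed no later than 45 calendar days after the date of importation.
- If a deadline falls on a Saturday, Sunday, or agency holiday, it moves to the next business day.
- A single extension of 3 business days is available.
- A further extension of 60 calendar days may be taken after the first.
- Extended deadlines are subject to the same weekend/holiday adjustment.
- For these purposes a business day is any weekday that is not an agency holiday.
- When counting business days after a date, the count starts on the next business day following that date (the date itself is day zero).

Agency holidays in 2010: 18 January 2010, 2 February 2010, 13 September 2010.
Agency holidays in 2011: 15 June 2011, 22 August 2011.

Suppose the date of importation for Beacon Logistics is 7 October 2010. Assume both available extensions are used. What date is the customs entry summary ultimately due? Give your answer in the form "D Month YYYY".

45 calendar days after 7 October 2010 is 21 November 2010.
21 November 2010 is a Sunday, so it moves to the next business day, 22 November 2010 (Monday).
The 3-business-day extension runs from 22 November 2010 to 25 November 2010.
Since 25 November 2010 is a Thursday and not a holiday, the date is unchanged.
Add the 60 calendar-day extension to 25 November 2010: 24 January 2011.
24 January 2011 is a Monday and not a listed holiday, so it stands.
So the filing is due 24 January 2011.

24 January 2011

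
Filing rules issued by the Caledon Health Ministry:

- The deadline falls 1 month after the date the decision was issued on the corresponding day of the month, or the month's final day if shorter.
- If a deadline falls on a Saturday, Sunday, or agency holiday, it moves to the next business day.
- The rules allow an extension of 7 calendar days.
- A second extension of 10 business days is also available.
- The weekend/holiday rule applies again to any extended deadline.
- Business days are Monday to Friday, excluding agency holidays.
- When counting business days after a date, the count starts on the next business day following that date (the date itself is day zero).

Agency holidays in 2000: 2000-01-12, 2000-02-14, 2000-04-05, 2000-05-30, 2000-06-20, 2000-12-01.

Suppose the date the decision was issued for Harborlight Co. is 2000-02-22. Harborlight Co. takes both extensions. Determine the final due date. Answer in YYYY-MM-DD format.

2000-04-13

1 month from 2000-02-22 is 2000-03-22.
2000-03-22 is a Wednesday and not a listed holiday, so it stands.
With the 7-day extension, 2000-03-22 becomes 2000-03-29.
Since 2000-03-29 is a Wednesday and not a holiday, the date is unchanged.
Counting 10 further business days from 2000-03-29 reaches 2000-04-13.
2000-04-13 is a Thursday and not a listed holiday, so it stands.
Final deadline: 2000-04-13.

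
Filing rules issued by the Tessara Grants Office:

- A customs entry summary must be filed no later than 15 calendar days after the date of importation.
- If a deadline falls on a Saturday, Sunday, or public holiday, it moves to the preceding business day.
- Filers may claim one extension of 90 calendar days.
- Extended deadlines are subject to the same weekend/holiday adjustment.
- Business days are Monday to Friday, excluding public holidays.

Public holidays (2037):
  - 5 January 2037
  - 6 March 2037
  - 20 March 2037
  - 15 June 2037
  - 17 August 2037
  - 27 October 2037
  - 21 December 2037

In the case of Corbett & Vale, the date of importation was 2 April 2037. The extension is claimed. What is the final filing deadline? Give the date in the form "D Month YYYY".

Adding 15 calendar days to 2 April 2037 gives 17 April 2037.
17 April 2037 falls on a Friday, which is a business day, so no adjustment is needed.
Applying the 90-calendar-day extension: 17 April 2037 + 90 days = 16 July 2037.
16 July 2037 falls on a Thursday, which is a business day, so no adjustment is needed.
Final deadline: 16 July 2037.

16 July 2037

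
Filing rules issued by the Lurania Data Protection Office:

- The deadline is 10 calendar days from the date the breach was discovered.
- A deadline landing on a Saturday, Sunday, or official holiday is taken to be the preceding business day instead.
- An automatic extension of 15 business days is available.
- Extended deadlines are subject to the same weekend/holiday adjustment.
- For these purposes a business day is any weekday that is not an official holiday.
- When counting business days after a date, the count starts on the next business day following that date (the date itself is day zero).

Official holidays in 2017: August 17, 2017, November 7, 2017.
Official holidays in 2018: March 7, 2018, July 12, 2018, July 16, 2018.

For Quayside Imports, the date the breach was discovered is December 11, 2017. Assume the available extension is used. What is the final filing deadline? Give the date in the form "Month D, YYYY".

January 11, 2018

From December 11, 2017, 10 calendar days later is December 21, 2017.
December 21, 2017 (Thursday) is already a business day.
Applying the 15-business-day extension: 15 business days after December 21, 2017 is January 11, 2018.
January 11, 2018 is a Thursday and not a listed holiday, so it stands.
So the filing is due January 11, 2018.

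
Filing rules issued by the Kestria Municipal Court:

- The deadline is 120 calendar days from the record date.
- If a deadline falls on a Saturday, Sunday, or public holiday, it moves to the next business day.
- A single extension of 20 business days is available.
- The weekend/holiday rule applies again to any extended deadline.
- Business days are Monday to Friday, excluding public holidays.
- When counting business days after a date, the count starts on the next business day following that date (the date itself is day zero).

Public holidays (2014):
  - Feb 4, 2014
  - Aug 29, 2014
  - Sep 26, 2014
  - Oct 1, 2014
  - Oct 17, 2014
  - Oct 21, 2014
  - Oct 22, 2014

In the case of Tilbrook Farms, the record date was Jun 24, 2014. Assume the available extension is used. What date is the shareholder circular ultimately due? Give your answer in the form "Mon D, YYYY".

Nov 20, 2014

Adding 120 calendar days to Jun 24, 2014 gives Oct 22, 2014.
Oct 22, 2014 is a listed holiday, so it moves to the next business day, Oct 23, 2014 (Thursday).
Applying the 20-business-day extension: 20 business days after Oct 23, 2014 is Nov 20, 2014.
Nov 20, 2014 falls on a Thursday, which is a business day, so no adjustment is needed.
The final due date is Nov 20, 2014.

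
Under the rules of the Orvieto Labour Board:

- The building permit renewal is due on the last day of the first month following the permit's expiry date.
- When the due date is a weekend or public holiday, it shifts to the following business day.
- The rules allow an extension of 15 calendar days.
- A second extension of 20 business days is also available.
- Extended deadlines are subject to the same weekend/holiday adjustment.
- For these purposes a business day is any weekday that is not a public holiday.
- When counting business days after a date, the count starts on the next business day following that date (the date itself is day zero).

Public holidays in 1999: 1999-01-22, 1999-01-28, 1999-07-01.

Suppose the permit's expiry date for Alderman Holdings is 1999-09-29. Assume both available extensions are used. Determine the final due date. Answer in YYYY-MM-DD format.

1999-12-14

The first month after 1999-09-29 is October 1999, whose last day is 1999-10-31.
1999-10-31 falls on a Sunday. Rolling to the next business day gives 1999-11-01, a Monday.
Applying the 15-calendar-day extension: 1999-11-01 + 15 days = 1999-11-16.
1999-11-16 (Tuesday) is already a business day.
Applying the 20-business-day extension: 20 business days after 1999-11-16 is 1999-12-14.
1999-12-14 (Tuesday) is already a business day.
Final deadline: 1999-12-14.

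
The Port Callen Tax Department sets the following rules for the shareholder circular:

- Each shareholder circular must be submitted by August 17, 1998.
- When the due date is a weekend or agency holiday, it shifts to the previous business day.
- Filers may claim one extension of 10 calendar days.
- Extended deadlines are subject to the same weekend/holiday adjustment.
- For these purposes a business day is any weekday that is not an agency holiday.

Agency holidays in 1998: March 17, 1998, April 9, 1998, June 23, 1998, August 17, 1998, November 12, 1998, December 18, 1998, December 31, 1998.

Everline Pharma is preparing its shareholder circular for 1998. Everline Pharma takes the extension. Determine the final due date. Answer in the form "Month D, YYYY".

August 24, 1998

The statutory due date is August 17, 1998.
August 17, 1998 is a listed holiday, so it moves to the preceding business day, August 14, 1998 (Friday).
Applying the 10-calendar-day extension: August 14, 1998 + 10 days = August 24, 1998.
August 24, 1998 falls on a Monday, which is a business day, so no adjustment is needed.
So the filing is due August 24, 1998.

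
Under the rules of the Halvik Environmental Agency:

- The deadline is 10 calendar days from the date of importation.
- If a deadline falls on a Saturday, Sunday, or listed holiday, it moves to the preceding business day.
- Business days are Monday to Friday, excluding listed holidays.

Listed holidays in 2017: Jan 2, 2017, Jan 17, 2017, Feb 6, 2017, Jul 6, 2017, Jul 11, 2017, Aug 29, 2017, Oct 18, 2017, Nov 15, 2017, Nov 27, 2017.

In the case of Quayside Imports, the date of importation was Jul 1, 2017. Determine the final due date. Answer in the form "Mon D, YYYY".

Adding 10 calendar days to Jul 1, 2017 gives Jul 11, 2017.
Jul 11, 2017 is a listed holiday, so it moves to the preceding business day, Jul 10, 2017 (Monday).
So the filing is due Jul 10, 2017.

Jul 10, 2017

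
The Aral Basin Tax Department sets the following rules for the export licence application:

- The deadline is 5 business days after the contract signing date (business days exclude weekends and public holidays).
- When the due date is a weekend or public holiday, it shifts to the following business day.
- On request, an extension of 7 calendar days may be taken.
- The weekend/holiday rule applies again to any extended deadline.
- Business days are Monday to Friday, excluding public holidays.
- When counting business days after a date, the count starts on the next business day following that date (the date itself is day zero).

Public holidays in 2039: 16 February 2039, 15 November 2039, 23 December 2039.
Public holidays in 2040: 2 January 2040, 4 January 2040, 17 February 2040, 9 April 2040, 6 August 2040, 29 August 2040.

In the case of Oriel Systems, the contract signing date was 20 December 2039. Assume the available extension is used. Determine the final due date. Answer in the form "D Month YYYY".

5 January 2040

Counting 5 business days after 20 December 2039 (skipping weekends and listed holidays) reaches 28 December 2039.
28 December 2039 (Wednesday) is already a business day.
The 7-calendar-day extension moves the deadline from 28 December 2039 to 4 January 2040.
4 January 2040 is a listed holiday, so it moves to the next business day, 5 January 2040 (Thursday).
Final deadline: 5 January 2040.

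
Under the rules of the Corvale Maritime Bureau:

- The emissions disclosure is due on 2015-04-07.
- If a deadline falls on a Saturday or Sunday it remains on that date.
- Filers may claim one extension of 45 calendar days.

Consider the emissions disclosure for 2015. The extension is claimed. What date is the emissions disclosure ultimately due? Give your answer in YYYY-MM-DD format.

The stated deadline is 2015-04-07.
2015-04-07 falls on a Tuesday. The rules make no weekend/holiday allowance, so it remains 2015-04-07.
The 45-calendar-day extension moves the deadline from 2015-04-07 to 2015-05-22.
2015-05-22 is a Friday; no weekend or holiday adjustment applies.
Final deadline: 2015-05-22.

2015-05-22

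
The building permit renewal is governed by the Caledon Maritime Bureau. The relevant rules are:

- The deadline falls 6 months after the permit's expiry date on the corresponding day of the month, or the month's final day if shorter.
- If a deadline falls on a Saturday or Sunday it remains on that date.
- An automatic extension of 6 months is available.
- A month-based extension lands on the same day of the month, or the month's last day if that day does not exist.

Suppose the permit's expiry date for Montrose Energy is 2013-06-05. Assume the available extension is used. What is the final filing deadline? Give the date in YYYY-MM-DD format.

2014-06-05

6 months from 2013-06-05 is 2013-12-05.
2013-12-05 falls on a Thursday. The rules make no weekend/holiday allowance, so it remains 2013-12-05.
The 6 months extension carries 2013-12-05 to 2014-06-05.
2014-06-05 is a Thursday; no weekend or holiday adjustment applies.
Final deadline: 2014-06-05.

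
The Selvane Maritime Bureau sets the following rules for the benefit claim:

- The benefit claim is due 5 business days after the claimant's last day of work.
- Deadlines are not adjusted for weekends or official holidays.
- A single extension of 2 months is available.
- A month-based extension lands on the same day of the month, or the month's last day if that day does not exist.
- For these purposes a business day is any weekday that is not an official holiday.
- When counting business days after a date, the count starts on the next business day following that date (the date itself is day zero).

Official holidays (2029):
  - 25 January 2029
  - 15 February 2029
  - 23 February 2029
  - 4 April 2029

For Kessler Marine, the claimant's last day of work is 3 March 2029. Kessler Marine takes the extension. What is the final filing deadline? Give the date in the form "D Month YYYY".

9 May 2029

Starting the day after 3 March 2029 and counting 5 business days lands on 9 March 2029.
9 March 2029 is a Friday; no weekend or holiday adjustment applies.
The 2 months extension carries 9 March 2029 to 9 May 2029.
9 May 2029 falls on a Wednesday. The rules make no weekend/holiday allowance, so it remains 9 May 2029.
Deadline: 9 May 2029.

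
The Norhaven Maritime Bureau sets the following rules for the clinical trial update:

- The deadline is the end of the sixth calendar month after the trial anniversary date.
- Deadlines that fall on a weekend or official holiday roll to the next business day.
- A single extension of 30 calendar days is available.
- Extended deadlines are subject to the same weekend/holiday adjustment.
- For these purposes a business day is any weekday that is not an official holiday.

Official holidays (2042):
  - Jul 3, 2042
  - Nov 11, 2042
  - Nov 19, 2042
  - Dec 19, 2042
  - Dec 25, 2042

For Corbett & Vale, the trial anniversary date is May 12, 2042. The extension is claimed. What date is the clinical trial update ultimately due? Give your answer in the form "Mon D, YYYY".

6 months after May 12, 2042 falls in November 2042; the last day of that month is Nov 30, 2042.
Nov 30, 2042 is a Sunday, so it moves to the next business day, Dec 1, 2042 (Monday).
Add the 30 calendar-day extension to Dec 1, 2042: Dec 31, 2042.
Dec 31, 2042 falls on a Wednesday, which is a business day, so no adjustment is needed.
So the filing is due Dec 31, 2042.

Dec 31, 2042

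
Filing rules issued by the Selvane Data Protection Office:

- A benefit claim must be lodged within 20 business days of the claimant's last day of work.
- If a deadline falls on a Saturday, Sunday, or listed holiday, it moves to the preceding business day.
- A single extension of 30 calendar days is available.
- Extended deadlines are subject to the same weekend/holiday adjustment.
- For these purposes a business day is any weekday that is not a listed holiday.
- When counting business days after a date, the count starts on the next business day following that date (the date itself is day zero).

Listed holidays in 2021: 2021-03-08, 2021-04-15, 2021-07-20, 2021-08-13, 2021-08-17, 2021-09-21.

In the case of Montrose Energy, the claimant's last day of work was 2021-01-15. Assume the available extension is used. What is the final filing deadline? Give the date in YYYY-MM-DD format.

2021-03-12

Starting the day after 2021-01-15 and counting 20 business days lands on 2021-02-12.
Since 2021-02-12 is a Friday and not a holiday, the date is unchanged.
Add the 30 calendar-day extension to 2021-02-12: 2021-03-14.
2021-03-14 is a Sunday, so it moves to the preceding business day, 2021-03-12 (Friday).
The final due date is 2021-03-12.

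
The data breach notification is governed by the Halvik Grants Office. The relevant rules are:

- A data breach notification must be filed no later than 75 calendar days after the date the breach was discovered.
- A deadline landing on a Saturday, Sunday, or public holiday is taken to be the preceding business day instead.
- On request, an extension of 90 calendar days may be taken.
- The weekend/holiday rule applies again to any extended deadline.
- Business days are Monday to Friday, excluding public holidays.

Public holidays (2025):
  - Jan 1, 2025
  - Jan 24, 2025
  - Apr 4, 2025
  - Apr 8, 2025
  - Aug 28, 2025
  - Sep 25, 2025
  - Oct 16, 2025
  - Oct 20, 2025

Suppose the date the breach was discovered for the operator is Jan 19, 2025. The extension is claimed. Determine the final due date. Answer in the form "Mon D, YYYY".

75 calendar days after Jan 19, 2025 is Apr 4, 2025.
Because Apr 4, 2025 is a listed holiday, the deadline becomes Apr 3, 2025 (Thursday).
With the 90-day extension, Apr 3, 2025 becomes Jul 2, 2025.
Since Jul 2, 2025 is a Wednesday and not a holiday, the date is unchanged.
So the filing is due Jul 2, 2025.

Jul 2, 2025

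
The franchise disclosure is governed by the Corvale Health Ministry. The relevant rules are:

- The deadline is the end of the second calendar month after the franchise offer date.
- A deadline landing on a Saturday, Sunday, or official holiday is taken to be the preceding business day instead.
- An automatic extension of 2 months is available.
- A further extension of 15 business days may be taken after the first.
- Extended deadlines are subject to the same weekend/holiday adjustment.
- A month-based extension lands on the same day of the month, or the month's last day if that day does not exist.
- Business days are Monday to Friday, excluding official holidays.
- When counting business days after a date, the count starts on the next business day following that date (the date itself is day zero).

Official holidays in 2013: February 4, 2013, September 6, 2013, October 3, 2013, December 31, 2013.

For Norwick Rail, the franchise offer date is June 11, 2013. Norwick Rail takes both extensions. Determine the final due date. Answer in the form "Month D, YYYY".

November 20, 2013

2 months after June 11, 2013 is August 2013; that month ends on August 31, 2013.
August 31, 2013 is a Saturday; the preceding business day is August 30, 2013 (Friday).
The 2 months extension carries August 30, 2013 to October 30, 2013.
October 30, 2013 falls on a Wednesday, which is a business day, so no adjustment is needed.
Counting 15 further business days from October 30, 2013 reaches November 20, 2013.
November 20, 2013 is a Wednesday and not a listed holiday, so it stands.
So the filing is due November 20, 2013.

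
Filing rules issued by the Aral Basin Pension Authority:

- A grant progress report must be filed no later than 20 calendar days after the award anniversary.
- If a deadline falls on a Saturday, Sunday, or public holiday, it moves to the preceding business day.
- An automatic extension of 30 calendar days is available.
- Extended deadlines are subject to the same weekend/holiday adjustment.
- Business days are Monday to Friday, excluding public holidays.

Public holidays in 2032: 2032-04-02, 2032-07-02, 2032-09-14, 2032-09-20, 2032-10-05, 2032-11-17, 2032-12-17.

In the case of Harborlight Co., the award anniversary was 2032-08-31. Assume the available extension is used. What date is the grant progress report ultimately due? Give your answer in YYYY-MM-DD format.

Trigger date 2032-08-31 + 20 calendar days = 2032-09-20.
2032-09-20 is a listed holiday, so it moves to the preceding business day, 2032-09-17 (Friday).
The 30-calendar-day extension moves the deadline from 2032-09-17 to 2032-10-17.
2032-10-17 falls on a Sunday. Rolling to the preceding business day gives 2032-10-15, a Friday.
So the filing is due 2032-10-15.

2032-10-15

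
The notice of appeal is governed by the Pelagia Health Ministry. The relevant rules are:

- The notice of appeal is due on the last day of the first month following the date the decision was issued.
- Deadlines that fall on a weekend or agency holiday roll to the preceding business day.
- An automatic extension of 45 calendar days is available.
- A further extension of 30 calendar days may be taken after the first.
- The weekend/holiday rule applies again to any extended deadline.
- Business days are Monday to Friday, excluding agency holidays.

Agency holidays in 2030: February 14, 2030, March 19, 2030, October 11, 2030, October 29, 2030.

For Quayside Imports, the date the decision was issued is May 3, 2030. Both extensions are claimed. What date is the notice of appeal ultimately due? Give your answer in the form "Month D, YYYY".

1 month after May 3, 2030 falls in June 2030; the last day of that month is June 30, 2030.
June 30, 2030 is a Sunday, so it moves to the preceding business day, June 28, 2030 (Friday).
With the 45-day extension, June 28, 2030 becomes August 12, 2030.
August 12, 2030 falls on a Monday, which is a business day, so no adjustment is needed.
Add the 30 calendar-day extension to August 12, 2030: September 11, 2030.
Since September 11, 2030 is a Wednesday and not a holiday, the date is unchanged.
Final deadline: September 11, 2030.

September 11, 2030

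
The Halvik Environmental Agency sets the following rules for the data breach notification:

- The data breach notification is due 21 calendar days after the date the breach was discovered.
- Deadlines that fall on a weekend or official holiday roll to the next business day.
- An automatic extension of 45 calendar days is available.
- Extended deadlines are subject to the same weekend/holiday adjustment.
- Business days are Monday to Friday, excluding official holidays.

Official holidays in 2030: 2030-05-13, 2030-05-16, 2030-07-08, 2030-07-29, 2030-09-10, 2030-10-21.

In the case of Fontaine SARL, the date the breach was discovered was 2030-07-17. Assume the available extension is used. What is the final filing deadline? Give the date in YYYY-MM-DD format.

21 calendar days after 2030-07-17 is 2030-08-07.
2030-08-07 is a Wednesday and not a listed holiday, so it stands.
With the 45-day extension, 2030-08-07 becomes 2030-09-21.
Because 2030-09-21 is a Saturday, the deadline becomes 2030-09-23 (Monday).
The final due date is 2030-09-23.

2030-09-23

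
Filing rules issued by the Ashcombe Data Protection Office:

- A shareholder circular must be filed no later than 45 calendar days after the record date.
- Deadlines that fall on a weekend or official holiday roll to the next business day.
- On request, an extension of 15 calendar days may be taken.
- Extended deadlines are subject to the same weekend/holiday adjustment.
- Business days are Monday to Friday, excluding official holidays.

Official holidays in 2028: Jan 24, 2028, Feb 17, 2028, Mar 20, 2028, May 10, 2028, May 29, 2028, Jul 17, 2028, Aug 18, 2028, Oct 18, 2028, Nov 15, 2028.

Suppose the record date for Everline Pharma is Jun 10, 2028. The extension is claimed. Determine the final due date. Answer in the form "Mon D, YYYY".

Aug 9, 2028

Trigger date Jun 10, 2028 + 45 calendar days = Jul 25, 2028.
Since Jul 25, 2028 is a Tuesday and not a holiday, the date is unchanged.
With the 15-day extension, Jul 25, 2028 becomes Aug 9, 2028.
Aug 9, 2028 falls on a Wednesday, which is a business day, so no adjustment is needed.
So the filing is due Aug 9, 2028.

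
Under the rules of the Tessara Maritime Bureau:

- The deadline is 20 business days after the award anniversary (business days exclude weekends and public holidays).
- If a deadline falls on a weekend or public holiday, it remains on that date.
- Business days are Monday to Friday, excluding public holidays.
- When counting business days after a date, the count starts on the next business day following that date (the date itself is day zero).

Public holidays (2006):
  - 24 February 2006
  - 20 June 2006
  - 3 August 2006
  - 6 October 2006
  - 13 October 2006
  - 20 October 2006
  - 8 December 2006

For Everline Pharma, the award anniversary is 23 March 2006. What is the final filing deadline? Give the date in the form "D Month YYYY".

Counting 20 business days after 23 March 2006 (skipping weekends and listed holidays) reaches 20 April 2006.
20 April 2006 falls on a Thursday. The rules make no weekend/holiday allowance, so it remains 20 April 2006.
Final deadline: 20 April 2006.

20 April 2006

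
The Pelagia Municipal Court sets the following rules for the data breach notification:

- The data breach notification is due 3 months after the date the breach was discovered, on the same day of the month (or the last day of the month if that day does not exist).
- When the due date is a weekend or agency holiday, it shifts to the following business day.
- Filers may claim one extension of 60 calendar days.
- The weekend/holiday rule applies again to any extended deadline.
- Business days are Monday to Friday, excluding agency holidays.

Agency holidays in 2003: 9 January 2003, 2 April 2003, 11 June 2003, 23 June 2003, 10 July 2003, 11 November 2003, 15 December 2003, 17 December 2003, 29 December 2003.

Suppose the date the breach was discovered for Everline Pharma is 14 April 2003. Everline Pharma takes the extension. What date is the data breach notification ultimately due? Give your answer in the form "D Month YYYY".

12 September 2003

3 months from 14 April 2003 is 14 July 2003.
14 July 2003 (Monday) is already a business day.
Add the 60 calendar-day extension to 14 July 2003: 12 September 2003.
12 September 2003 falls on a Friday, which is a business day, so no adjustment is needed.
So the filing is due 12 September 2003.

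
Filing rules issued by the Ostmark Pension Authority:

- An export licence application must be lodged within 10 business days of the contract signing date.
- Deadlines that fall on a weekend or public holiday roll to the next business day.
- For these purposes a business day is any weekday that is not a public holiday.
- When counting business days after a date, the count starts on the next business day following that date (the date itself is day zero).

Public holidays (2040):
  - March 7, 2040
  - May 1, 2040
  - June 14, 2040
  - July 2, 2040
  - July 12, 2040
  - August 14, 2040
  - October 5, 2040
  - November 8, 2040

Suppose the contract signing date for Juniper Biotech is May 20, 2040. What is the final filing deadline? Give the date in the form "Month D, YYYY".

June 1, 2040

Counting 10 business days after May 20, 2040 (skipping weekends and listed holidays) reaches June 1, 2040.
June 1, 2040 is a Friday and not a listed holiday, so it stands.
So the filing is due June 1, 2040.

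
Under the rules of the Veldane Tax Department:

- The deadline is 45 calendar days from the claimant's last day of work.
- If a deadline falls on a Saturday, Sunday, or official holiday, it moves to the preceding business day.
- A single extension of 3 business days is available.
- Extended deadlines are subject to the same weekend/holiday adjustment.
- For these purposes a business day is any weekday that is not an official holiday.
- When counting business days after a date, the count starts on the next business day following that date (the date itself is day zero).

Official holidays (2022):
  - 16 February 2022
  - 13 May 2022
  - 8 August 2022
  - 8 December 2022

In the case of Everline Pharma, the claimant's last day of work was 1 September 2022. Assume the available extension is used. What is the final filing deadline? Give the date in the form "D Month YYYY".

19 October 2022

From 1 September 2022, 45 calendar days later is 16 October 2022.
16 October 2022 is a Sunday, so it moves to the preceding business day, 14 October 2022 (Friday).
Counting 3 further business days from 14 October 2022 reaches 19 October 2022.
Since 19 October 2022 is a Wednesday and not a holiday, the date is unchanged.
Final deadline: 19 October 2022.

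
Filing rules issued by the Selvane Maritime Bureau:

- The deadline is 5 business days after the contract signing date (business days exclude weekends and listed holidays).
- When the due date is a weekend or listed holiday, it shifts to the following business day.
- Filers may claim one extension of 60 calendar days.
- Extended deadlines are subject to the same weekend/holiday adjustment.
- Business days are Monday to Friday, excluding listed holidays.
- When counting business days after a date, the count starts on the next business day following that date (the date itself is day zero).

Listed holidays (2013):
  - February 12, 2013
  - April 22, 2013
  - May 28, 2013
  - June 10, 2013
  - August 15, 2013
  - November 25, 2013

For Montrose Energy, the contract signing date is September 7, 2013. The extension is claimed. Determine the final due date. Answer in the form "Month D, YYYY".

Counting 5 business days after September 7, 2013 (skipping weekends and listed holidays) reaches September 13, 2013.
September 13, 2013 is a Friday and not a listed holiday, so it stands.
With the 60-day extension, September 13, 2013 becomes November 12, 2013.
November 12, 2013 falls on a Tuesday, which is a business day, so no adjustment is needed.
Final deadline: November 12, 2013.

November 12, 2013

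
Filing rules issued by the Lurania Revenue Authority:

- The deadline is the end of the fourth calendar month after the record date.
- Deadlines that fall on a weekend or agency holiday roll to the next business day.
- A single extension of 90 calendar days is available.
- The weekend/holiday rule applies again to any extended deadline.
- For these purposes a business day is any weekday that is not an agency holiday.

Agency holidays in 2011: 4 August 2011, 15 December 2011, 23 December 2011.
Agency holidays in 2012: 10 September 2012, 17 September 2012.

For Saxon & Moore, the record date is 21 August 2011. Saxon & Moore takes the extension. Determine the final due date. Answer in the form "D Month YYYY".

2 April 2012

4 months after 21 August 2011 falls in December 2011; the last day of that month is 31 December 2011.
31 December 2011 falls on a Saturday. Rolling to the next business day gives 2 January 2012, a Monday.
The 90-calendar-day extension moves the deadline from 2 January 2012 to 1 April 2012.
1 April 2012 is a Sunday; the next business day is 2 April 2012 (Monday).
Final deadline: 2 April 2012.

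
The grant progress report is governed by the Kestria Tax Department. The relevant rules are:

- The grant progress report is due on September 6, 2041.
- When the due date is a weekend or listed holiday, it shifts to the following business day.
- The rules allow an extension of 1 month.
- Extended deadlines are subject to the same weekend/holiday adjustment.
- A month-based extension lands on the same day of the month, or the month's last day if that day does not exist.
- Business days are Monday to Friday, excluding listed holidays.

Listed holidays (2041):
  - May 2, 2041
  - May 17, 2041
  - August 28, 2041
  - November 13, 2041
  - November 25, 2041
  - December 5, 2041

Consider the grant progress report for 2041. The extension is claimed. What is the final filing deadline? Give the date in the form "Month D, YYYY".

October 7, 2041

The statutory due date is September 6, 2041.
September 6, 2041 (Friday) is already a business day.
The 1 month extension carries September 6, 2041 to October 6, 2041.
Because October 6, 2041 is a Sunday, the deadline becomes October 7, 2041 (Monday).
Deadline: October 7, 2041.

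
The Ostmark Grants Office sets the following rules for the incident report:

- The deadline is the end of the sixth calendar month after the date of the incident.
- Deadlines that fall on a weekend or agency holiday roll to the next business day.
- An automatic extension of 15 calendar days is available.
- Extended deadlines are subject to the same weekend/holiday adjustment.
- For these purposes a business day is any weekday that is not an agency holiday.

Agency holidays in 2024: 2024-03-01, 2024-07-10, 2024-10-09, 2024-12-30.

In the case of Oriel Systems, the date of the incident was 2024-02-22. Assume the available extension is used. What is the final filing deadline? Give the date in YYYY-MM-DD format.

2024-09-17

6 months after 2024-02-22 is August 2024; that month ends on 2024-08-31.
Because 2024-08-31 is a Saturday, the deadline becomes 2024-09-02 (Monday).
The 15-calendar-day extension moves the deadline from 2024-09-02 to 2024-09-17.
2024-09-17 (Tuesday) is already a business day.
So the filing is due 2024-09-17.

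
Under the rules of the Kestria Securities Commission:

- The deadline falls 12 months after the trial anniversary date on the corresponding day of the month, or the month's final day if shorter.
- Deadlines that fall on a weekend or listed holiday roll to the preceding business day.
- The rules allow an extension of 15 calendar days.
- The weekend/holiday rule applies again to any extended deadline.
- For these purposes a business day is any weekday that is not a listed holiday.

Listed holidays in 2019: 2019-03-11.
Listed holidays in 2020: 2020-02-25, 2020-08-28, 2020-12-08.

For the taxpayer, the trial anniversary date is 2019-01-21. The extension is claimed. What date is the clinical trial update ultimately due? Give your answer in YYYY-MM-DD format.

2020-02-05

12 months after 2019-01-21, on the same day of the month, is 2020-01-21.
2020-01-21 (Tuesday) is already a business day.
Applying the 15-calendar-day extension: 2020-01-21 + 15 days = 2020-02-05.
2020-02-05 (Wednesday) is already a business day.
So the filing is due 2020-02-05.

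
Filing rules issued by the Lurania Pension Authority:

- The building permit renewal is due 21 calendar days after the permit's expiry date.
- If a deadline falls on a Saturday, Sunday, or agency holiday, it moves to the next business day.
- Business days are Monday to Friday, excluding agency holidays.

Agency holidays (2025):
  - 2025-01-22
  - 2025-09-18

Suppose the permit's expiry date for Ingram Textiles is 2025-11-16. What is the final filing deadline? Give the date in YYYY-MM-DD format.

Adding 21 calendar days to 2025-11-16 gives 2025-12-07.
2025-12-07 falls on a Sunday. Rolling to the next business day gives 2025-12-08, a Monday.
Final deadline: 2025-12-08.

2025-12-08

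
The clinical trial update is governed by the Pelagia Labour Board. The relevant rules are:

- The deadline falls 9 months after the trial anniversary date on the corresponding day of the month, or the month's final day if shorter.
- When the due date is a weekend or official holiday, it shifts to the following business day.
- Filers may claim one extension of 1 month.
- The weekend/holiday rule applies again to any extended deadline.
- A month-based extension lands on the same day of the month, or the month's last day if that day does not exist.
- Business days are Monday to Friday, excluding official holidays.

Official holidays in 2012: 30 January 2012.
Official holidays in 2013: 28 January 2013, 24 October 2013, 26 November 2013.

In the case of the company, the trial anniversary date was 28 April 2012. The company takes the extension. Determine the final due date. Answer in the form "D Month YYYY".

28 February 2013

9 months from 28 April 2012 is 28 January 2013.
28 January 2013 falls on a listed holiday. Rolling to the next business day gives 29 January 2013, a Tuesday.
Add 1 month to 29 January 2013: 28 February 2013 (day 29 does not exist in February, so the month's last day is used).
28 February 2013 is a Thursday and not a listed holiday, so it stands.
Deadline: 28 February 2013.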